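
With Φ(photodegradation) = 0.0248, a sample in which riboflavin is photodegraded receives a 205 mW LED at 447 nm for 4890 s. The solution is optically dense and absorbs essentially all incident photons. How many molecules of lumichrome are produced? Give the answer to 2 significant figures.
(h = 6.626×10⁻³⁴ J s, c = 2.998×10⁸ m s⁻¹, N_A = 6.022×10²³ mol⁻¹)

5.6×10¹⁹ molecules

Photon energy at 447 nm: hc/λ = (6.626×10⁻³⁴)(2.998×10⁸)/(447×10⁻⁹) = 4.444×10⁻¹⁹ J.
Energy delivered: (205 mW)(4890 s) = 1002 J.
Photons incident: 1002 / 4.444×10⁻¹⁹ = 2.255×10²¹, i.e. 2.255×10²¹/6.022×10²³ = 0.003745 mol.
Product: Φ × n_abs = 0.0248 × 0.003745 = 9.288×10⁻⁵ mol.
As a count: 9.288×10⁻⁵ × 6.022×10²³ = 5.6×10¹⁹.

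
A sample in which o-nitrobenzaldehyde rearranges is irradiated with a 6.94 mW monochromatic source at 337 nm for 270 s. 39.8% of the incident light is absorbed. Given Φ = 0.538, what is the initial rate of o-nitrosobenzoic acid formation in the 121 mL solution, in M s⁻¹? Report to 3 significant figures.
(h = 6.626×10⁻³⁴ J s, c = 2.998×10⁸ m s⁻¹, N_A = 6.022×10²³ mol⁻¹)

Photon energy at 337 nm: hc/λ = (6.626×10⁻³⁴)(2.998×10⁸)/(337×10⁻⁹) = 5.895×10⁻¹⁹ J.
Energy delivered: (6.94 mW)(270 s) = 1.874 J.
Photons incident: 1.874 / 5.895×10⁻¹⁹ = 3.179×10¹⁸, i.e. 3.179×10¹⁸/6.022×10²³ = 5.279×10⁻⁶ mol.
Photons absorbed: 0.398 × 5.279×10⁻⁶ = 2.101×10⁻⁶ mol.
Product formed: 0.538 × 2.101×10⁻⁶ = 1.130×10⁻⁶ mol.
Rate: 1.130×10⁻⁶ mol / (270 s × 0.121 L) = 3.46×10⁻⁸ M s⁻¹.

3.46×10⁻⁸ M s⁻¹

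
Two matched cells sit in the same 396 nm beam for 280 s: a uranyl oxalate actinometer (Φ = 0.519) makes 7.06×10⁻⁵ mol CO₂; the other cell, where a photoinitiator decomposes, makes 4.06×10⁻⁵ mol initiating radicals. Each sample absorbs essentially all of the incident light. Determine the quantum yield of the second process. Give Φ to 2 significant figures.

Φ = 0.30

Photons absorbed by the actinometer: 7.06×10⁻⁵ / 0.519 = 1.360×10⁻⁴ mol.
Φ(unknown) = 4.06×10⁻⁵ / 1.360×10⁻⁴ = 0.30.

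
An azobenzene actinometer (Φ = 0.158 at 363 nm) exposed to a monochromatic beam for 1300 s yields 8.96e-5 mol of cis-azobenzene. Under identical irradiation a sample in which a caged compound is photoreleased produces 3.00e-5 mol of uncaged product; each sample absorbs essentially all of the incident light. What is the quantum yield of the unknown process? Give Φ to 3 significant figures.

Photons absorbed by the actinometer: 8.96e-5 / 0.158 = 5.671e-4 mol.
Φ(unknown) = 3.00e-5 / 5.671e-4 = 0.0529.

Φ = 0.0529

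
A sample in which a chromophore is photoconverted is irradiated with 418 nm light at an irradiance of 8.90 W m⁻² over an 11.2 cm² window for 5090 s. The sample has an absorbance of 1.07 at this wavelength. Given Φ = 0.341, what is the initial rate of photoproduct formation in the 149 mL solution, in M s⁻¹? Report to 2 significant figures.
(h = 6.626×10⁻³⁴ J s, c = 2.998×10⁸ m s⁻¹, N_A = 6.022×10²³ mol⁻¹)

7.3×10⁻⁸ M s⁻¹

Photon energy at 418 nm: hc/λ = (6.626×10⁻³⁴)(2.998×10⁸)/(418×10⁻⁹) = 4.752×10⁻¹⁹ J.
Energy delivered: (8.90 W m⁻²)(11.2×10⁻⁴ m²)(5090 s) = 50.74 J.
Photons incident: 50.74 / 4.752×10⁻¹⁹ = 1.068×10²⁰, i.e. 1.068×10²⁰/6.022×10²³ = 1.773×10⁻⁴ mol.
Fraction absorbed: 1 − 10^(−1.07) = 0.9149.
Photons absorbed: 0.9149 × 1.773×10⁻⁴ = 1.622×10⁻⁴ mol.
Product formed: 0.341 × 1.622×10⁻⁴ = 5.531×10⁻⁵ mol.
Rate: 5.531×10⁻⁵ mol / (5090 s × 0.149 L) = 7.3×10⁻⁸ M s⁻¹.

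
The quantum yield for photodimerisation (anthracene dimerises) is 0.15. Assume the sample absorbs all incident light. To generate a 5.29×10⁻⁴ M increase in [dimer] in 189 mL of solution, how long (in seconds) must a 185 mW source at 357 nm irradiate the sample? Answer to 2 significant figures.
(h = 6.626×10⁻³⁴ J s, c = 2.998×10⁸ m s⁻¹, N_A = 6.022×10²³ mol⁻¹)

t ≈ 1200 s

Product: (5.29×10⁻⁴ M)(0.189 L) = 9.998×10⁻⁵ mol.
Photons that must be absorbed: 9.998×10⁻⁵ / 0.15 = 6.665×10⁻⁴ mol.
Photon energy: hc/λ = 5.564×10⁻¹⁹ J; per mole, 3.351×10⁵ J mol⁻¹.
Energy required: 6.665×10⁻⁴ × 3.351×10⁵ = 223.3 J.
Time: 223.3 J / 0.185 W = 1200 s.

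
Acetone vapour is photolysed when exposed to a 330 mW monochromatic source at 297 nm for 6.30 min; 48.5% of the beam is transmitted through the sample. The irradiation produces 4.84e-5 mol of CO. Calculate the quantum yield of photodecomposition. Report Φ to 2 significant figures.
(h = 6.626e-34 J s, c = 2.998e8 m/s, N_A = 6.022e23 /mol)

Φ = 0.30

Photon energy at 297 nm: hc/λ = (6.626e-34)(2.998e8)/(297e-9) = 6.688e-19 J.
Energy delivered: (330 mW)(378 s) = 124.7 J.
Photons incident: 124.7 / 6.688e-19 = 1.865e20, i.e. 1.865e20/6.022e23 = 3.097e-4 mol.
Fraction absorbed: 1 − 48.5/100 = 0.5150.
Photons absorbed: 0.5150 × 3.097e-4 = 1.595e-4 mol.
Φ = 4.84e-5 mol / 1.595e-4 mol photons = 0.30.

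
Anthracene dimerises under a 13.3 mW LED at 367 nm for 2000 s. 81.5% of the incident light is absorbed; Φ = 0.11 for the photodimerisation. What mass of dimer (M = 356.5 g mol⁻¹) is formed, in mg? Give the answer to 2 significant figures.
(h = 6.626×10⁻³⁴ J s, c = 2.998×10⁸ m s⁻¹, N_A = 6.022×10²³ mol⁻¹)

2.6 mg

Photon energy at 367 nm: hc/λ = (6.626×10⁻³⁴)(2.998×10⁸)/(367×10⁻⁹) = 5.413×10⁻¹⁹ J.
Energy delivered: (13.3 mW)(2000 s) = 26.60 J.
Photons incident: 26.60 / 5.413×10⁻¹⁹ = 4.914×10¹⁹, i.e. 4.914×10¹⁹/6.022×10²³ = 8.160×10⁻⁵ mol.
Photons absorbed: 0.815 × 8.160×10⁻⁵ = 6.650×10⁻⁵ mol.
Product: Φ × n_abs = 0.11 × 6.650×10⁻⁵ = 7.315×10⁻⁶ mol.
Mass: 7.315×10⁻⁶ × 356.5 = 0.002608 g = 2.6 mg.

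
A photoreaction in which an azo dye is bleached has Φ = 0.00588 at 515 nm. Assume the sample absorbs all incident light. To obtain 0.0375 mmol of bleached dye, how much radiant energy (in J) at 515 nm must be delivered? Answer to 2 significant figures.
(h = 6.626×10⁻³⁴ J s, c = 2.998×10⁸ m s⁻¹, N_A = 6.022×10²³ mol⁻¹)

Product: 0.0375 mmol = 3.75×10⁻⁵ mol.
Photons that must be absorbed: 3.75×10⁻⁵ / 0.00588 = 0.006378 mol.
Photon energy: hc/λ = 3.857×10⁻¹⁹ J; per mole, 2.323×10⁵ J mol⁻¹.
Energy required: 0.006378 × 2.323×10⁵ = 1500 J.

1500 J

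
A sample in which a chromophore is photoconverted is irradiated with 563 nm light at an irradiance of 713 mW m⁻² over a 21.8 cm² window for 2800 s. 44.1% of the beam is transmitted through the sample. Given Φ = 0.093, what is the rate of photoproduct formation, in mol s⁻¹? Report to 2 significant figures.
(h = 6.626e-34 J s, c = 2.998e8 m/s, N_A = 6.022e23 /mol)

Photon energy at 563 nm: hc/λ = (6.626e-34)(2.998e8)/(563e-9) = 3.528e-19 J.
Energy delivered: (713 mW m⁻²)(21.8e-4 m²)(2800 s) = 4.352 J.
Photons incident: 4.352 / 3.528e-19 = 1.234e19, i.e. 1.234e19/6.022e23 = 2.049e-5 mol.
Fraction absorbed: 1 − 44.1/100 = 0.5590.
Photons absorbed: 0.5590 × 2.049e-5 = 1.145e-5 mol.
Product formed: 0.093 × 1.145e-5 = 1.065e-6 mol.
Rate: 1.065e-6 / 2800 s = 3.8e-10 mol s⁻¹.

3.8e-10 mol s⁻¹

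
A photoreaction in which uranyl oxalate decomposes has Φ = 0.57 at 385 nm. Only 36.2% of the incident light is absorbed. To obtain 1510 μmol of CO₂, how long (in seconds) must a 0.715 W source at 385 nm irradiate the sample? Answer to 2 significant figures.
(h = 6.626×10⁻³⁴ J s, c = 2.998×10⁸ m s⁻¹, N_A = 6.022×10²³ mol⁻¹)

Product: 1510 μmol = 0.00151 mol.
Photons that must be absorbed: 0.00151 / 0.57 = 0.002649 mol.
Incident photons needed: 0.002649 / 0.362 = 0.007318 mol.
Photon energy: hc/λ = 5.160×10⁻¹⁹ J; per mole, 3.107×10⁵ J mol⁻¹.
Energy required: 0.007318 × 3.107×10⁵ = 2274 J.
Time: 2274 J / 0.715 W = 3200 s.

t ≈ 3200 s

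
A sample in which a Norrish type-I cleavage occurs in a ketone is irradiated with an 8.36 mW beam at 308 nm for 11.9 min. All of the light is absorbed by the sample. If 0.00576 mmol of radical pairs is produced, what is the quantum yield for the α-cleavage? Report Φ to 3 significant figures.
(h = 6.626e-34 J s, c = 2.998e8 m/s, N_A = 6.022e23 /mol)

Product: 0.00576 mmol = 5.76e-6 mol.
Photon energy at 308 nm: hc/λ = (6.626e-34)(2.998e8)/(308e-9) = 6.450e-19 J.
Energy delivered: (8.36 mW)(714 s) = 5.969 J.
Photons incident: 5.969 / 6.450e-19 = 9.254e18, i.e. 9.254e18/6.022e23 = 1.537e-5 mol.
Φ = 5.76e-6 mol / 1.537e-5 mol photons = 0.375.

Φ = 0.375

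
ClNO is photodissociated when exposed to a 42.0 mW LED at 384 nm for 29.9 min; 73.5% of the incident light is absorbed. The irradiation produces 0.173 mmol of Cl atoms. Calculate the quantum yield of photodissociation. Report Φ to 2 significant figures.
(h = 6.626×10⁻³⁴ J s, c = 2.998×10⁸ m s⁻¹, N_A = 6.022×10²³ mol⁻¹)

Product: 0.173 mmol = 1.73×10⁻⁴ mol.
Photon energy at 384 nm: hc/λ = (6.626×10⁻³⁴)(2.998×10⁸)/(384×10⁻⁹) = 5.173×10⁻¹⁹ J.
Energy delivered: (42.0 mW)(1794 s) = 75.35 J.
Photons incident: 75.35 / 5.173×10⁻¹⁹ = 1.457×10²⁰, i.e. 1.457×10²⁰/6.022×10²³ = 2.419×10⁻⁴ mol.
Photons absorbed: 0.735 × 2.419×10⁻⁴ = 1.778×10⁻⁴ mol.
Φ = 1.73×10⁻⁴ mol / 1.778×10⁻⁴ mol photons = 0.97.

Φ = 0.97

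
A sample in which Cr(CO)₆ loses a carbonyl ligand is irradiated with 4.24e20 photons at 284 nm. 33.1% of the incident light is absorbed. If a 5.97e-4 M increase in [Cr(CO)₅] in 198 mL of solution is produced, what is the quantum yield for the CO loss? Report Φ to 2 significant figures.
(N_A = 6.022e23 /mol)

Φ = 0.51

Product: (5.97e-4 M)(0.198 L) = 1.182e-4 mol.
Moles of photons: 4.24e20 / 6.022e23 = 7.041e-4 mol.
Photons absorbed: 0.331 × 7.041e-4 = 2.331e-4 mol.
Φ = 1.182e-4 mol / 2.331e-4 mol photons = 0.51.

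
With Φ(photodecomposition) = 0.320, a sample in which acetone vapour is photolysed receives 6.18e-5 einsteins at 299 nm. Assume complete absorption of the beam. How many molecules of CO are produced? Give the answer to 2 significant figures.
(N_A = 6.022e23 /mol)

1.2e19 molecules

Product: Φ × n_abs = 0.320 × 6.18e-5 = 1.978e-5 mol.
As a count: 1.978e-5 × 6.022e23 = 1.2e19.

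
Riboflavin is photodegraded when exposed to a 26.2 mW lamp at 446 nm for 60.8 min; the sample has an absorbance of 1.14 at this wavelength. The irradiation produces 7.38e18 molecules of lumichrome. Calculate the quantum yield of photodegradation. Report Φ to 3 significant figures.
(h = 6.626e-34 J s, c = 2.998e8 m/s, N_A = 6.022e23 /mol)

Product: 7.38e18 / 6.022e23 = 1.226e-5 mol.
Photon energy at 446 nm: hc/λ = (6.626e-34)(2.998e8)/(446e-9) = 4.454e-19 J.
Energy delivered: (26.2 mW)(3648 s) = 95.58 J.
Photons incident: 95.58 / 4.454e-19 = 2.146e20, i.e. 2.146e20/6.022e23 = 3.564e-4 mol.
Fraction absorbed: 1 − 10^(−1.14) = 0.9276.
Photons absorbed: 0.9276 × 3.564e-4 = 3.306e-4 mol.
Φ = 1.226e-5 mol / 3.306e-4 mol photons = 0.0371.

Φ = 0.0371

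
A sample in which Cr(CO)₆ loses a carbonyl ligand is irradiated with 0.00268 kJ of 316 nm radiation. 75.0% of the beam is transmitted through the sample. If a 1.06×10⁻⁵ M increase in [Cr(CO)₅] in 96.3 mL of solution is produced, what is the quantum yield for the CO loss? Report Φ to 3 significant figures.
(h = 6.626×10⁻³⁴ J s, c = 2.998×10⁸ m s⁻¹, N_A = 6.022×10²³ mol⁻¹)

Φ = 0.577

Product: (1.06×10⁻⁵ M)(0.0963 L) = 1.021×10⁻⁶ mol.
Photon energy at 316 nm: hc/λ = (6.626×10⁻³⁴)(2.998×10⁸)/(316×10⁻⁹) = 6.286×10⁻¹⁹ J.
Incident energy: 0.00268 kJ = 2.68 J.
Photons incident: 2.68 / 6.286×10⁻¹⁹ = 4.263×10¹⁸, i.e. 4.263×10¹⁸/6.022×10²³ = 7.079×10⁻⁶ mol.
Fraction absorbed: 1 − 75.0/100 = 0.2500.
Photons absorbed: 0.2500 × 7.079×10⁻⁶ = 1.770×10⁻⁶ mol.
Φ = 1.021×10⁻⁶ mol / 1.770×10⁻⁶ mol photons = 0.577.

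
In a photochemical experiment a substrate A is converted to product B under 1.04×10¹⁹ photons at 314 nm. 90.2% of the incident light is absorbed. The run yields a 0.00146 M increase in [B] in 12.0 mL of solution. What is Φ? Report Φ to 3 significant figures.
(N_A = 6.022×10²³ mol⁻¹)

Φ = 1.12

Product: (0.00146 M)(0.012 L) = 1.752×10⁻⁵ mol.
Moles of photons: 1.04×10¹⁹ / 6.022×10²³ = 1.727×10⁻⁵ mol.
Photons absorbed: 0.902 × 1.727×10⁻⁵ = 1.558×10⁻⁵ mol.
Φ = 1.752×10⁻⁵ mol / 1.558×10⁻⁵ mol photons = 1.12.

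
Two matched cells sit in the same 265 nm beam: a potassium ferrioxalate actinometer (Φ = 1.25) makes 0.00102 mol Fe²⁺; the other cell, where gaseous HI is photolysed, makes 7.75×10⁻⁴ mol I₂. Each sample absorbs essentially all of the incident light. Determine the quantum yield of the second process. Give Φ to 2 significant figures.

Photons absorbed by the actinometer: 0.00102 / 1.25 = 8.160×10⁻⁴ mol.
Φ(unknown) = 7.75×10⁻⁴ / 8.160×10⁻⁴ = 0.95.

Φ = 0.95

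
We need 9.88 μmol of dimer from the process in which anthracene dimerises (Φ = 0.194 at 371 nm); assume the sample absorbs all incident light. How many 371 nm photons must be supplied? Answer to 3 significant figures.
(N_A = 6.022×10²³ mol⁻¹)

Product: 9.88 μmol = 9.88×10⁻⁶ mol.
Photons that must be absorbed: 9.88×10⁻⁶ / 0.194 = 5.093×10⁻⁵ mol.
Photon count: 5.093×10⁻⁵ × 6.022×10²³ = 3.07×10¹⁹.

3.07×10¹⁹ photons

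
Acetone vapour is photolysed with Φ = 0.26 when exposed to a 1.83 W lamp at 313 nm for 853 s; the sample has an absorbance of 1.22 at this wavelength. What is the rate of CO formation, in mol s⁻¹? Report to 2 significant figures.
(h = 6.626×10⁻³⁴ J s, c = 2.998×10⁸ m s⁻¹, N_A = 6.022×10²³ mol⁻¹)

Photon energy at 313 nm: hc/λ = (6.626×10⁻³⁴)(2.998×10⁸)/(313×10⁻⁹) = 6.347×10⁻¹⁹ J.
Energy delivered: (1.83 W)(853 s) = 1561 J.
Photons incident: 1561 / 6.347×10⁻¹⁹ = 2.459×10²¹, i.e. 2.459×10²¹/6.022×10²³ = 0.004083 mol.
Fraction absorbed: 1 − 10^(−1.22) = 0.9397.
Photons absorbed: 0.9397 × 0.004083 = 0.003837 mol.
Product formed: 0.26 × 0.003837 = 9.976×10⁻⁴ mol.
Rate: 9.976×10⁻⁴ / 853 s = 1.2×10⁻⁶ mol s⁻¹.

1.2×10⁻⁶ mol s⁻¹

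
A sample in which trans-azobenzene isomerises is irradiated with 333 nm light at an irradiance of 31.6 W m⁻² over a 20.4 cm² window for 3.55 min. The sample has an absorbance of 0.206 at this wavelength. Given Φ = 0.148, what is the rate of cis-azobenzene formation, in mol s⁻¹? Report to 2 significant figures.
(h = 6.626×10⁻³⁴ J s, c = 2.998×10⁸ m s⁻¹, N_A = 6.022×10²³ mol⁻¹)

Photon energy at 333 nm: hc/λ = (6.626×10⁻³⁴)(2.998×10⁸)/(333×10⁻⁹) = 5.965×10⁻¹⁹ J.
Energy delivered: (31.6 W m⁻²)(20.4×10⁻⁴ m²)(213 s) = 13.73 J.
Photons incident: 13.73 / 5.965×10⁻¹⁹ = 2.302×10¹⁹, i.e. 2.302×10¹⁹/6.022×10²³ = 3.823×10⁻⁵ mol.
Fraction absorbed: 1 − 10^(−0.206) = 0.3777.
Photons absorbed: 0.3777 × 3.823×10⁻⁵ = 1.444×10⁻⁵ mol.
Product formed: 0.148 × 1.444×10⁻⁵ = 2.137×10⁻⁶ mol.
Rate: 2.137×10⁻⁶ / 213 s = 1.0×10⁻⁸ mol s⁻¹.

1.0×10⁻⁸ mol s⁻¹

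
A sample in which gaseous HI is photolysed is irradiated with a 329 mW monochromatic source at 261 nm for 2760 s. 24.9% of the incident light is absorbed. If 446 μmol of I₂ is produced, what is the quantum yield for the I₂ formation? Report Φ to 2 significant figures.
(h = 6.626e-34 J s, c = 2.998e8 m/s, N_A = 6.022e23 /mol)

Φ = 0.90

Product: 446 μmol = 4.46e-4 mol.
Photon energy at 261 nm: hc/λ = (6.626e-34)(2.998e8)/(261e-9) = 7.611e-19 J.
Energy delivered: (329 mW)(2760 s) = 908.0 J.
Photons incident: 908.0 / 7.611e-19 = 1.193e21, i.e. 1.193e21/6.022e23 = 0.001981 mol.
Photons absorbed: 0.249 × 0.001981 = 4.933e-4 mol.
Φ = 4.46e-4 mol / 4.933e-4 mol photons = 0.90.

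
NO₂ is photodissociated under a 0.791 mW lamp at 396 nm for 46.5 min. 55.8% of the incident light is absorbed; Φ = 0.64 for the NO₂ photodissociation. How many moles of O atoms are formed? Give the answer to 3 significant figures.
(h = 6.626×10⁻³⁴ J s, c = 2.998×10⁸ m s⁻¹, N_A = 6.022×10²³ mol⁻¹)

Photon energy at 396 nm: hc/λ = (6.626×10⁻³⁴)(2.998×10⁸)/(396×10⁻⁹) = 5.016×10⁻¹⁹ J.
Energy delivered: (0.791 mW)(2790 s) = 2.207 J.
Photons incident: 2.207 / 5.016×10⁻¹⁹ = 4.400×10¹⁸, i.e. 4.400×10¹⁸/6.022×10²³ = 7.307×10⁻⁶ mol.
Photons absorbed: 0.558 × 7.307×10⁻⁶ = 4.077×10⁻⁶ mol.
Product: Φ × n_abs = 0.64 × 4.077×10⁻⁶ = 2.609×10⁻⁶ mol.

2.61×10⁻⁶ mol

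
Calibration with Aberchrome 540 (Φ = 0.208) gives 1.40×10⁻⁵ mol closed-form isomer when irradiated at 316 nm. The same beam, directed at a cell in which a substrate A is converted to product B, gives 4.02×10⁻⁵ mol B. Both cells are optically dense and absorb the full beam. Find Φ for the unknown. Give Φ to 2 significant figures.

Φ = 0.60

Photons absorbed by the actinometer: 1.40×10⁻⁵ / 0.208 = 6.731×10⁻⁵ mol.
Φ(unknown) = 4.02×10⁻⁵ / 6.731×10⁻⁵ = 0.60.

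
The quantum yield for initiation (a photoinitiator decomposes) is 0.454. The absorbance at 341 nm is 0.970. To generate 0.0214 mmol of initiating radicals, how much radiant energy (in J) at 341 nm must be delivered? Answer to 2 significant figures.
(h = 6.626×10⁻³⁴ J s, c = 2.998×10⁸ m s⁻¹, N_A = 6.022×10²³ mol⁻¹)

Product: 0.0214 mmol = 2.14×10⁻⁵ mol.
Photons that must be absorbed: 2.14×10⁻⁵ / 0.454 = 4.714×10⁻⁵ mol.
Fraction absorbed: 1 − 10^(−0.970) = 0.8928.
Incident photons needed: 4.714×10⁻⁵ / 0.8928 = 5.280×10⁻⁵ mol.
Photon energy: hc/λ = 5.825×10⁻¹⁹ J; per mole, 3.508×10⁵ J mol⁻¹.
Energy required: 5.280×10⁻⁵ × 3.508×10⁵ = 19 J.

19 J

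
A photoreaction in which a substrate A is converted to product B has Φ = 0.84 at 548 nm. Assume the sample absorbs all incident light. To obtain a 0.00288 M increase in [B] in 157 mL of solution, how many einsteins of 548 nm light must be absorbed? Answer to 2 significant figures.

5.4×10⁻⁴ einstein

Product: (0.00288 M)(0.157 L) = 4.522×10⁻⁴ mol.
Photons that must be absorbed: 4.522×10⁻⁴ / 0.84 = 5.383×10⁻⁴ mol.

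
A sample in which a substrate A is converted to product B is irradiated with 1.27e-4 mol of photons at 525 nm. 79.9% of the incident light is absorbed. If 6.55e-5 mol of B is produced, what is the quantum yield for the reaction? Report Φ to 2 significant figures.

Photons absorbed: 0.799 × 1.27e-4 = 1.015e-4 mol.
Φ = 6.55e-5 mol / 1.015e-4 mol photons = 0.65.

Φ = 0.65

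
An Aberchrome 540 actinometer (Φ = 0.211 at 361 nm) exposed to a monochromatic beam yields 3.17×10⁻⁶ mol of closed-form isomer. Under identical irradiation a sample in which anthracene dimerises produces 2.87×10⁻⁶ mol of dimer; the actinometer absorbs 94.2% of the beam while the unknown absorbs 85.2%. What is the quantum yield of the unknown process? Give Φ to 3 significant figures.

Photons absorbed by the actinometer: 3.17×10⁻⁶ / 0.211 = 1.502×10⁻⁵ mol.
Incident flux: 1.502×10⁻⁵ / 0.942 = 1.594×10⁻⁵ einstein.
Absorbed by unknown: 0.852 × 1.594×10⁻⁵ = 1.358×10⁻⁵ mol.
Φ(unknown) = 2.87×10⁻⁶ / 1.358×10⁻⁵ = 0.211.

Φ = 0.211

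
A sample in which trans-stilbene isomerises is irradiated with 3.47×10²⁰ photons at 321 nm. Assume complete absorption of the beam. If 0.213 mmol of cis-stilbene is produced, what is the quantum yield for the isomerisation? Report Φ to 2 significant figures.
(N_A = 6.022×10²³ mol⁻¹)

Product: 0.213 mmol = 2.13×10⁻⁴ mol.
Moles of photons: 3.47×10²⁰ / 6.022×10²³ = 5.762×10⁻⁴ mol.
Φ = 2.13×10⁻⁴ mol / 5.762×10⁻⁴ mol photons = 0.37.

Φ = 0.37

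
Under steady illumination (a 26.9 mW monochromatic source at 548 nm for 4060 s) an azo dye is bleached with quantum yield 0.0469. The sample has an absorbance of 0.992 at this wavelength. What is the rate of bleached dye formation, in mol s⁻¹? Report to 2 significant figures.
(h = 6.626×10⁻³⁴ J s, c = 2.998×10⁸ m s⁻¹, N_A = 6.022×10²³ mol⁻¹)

Photon energy at 548 nm: hc/λ = (6.626×10⁻³⁴)(2.998×10⁸)/(548×10⁻⁹) = 3.625×10⁻¹⁹ J.
Energy delivered: (26.9 mW)(4060 s) = 109.2 J.
Photons incident: 109.2 / 3.625×10⁻¹⁹ = 3.012×10²⁰, i.e. 3.012×10²⁰/6.022×10²³ = 5.002×10⁻⁴ mol.
Fraction absorbed: 1 − 10^(−0.992) = 0.8981.
Photons absorbed: 0.8981 × 5.002×10⁻⁴ = 4.492×10⁻⁴ mol.
Product formed: 0.0469 × 4.492×10⁻⁴ = 2.107×10⁻⁵ mol.
Rate: 2.107×10⁻⁵ / 4060 s = 5.2×10⁻⁹ mol s⁻¹.

5.2×10⁻⁹ mol s⁻¹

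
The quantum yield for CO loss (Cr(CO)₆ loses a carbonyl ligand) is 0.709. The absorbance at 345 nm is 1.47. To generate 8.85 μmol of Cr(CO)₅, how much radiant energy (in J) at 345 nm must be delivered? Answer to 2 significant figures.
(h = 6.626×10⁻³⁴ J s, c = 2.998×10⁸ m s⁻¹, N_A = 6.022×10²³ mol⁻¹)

Product: 8.85 μmol = 8.85×10⁻⁶ mol.
Photons that must be absorbed: 8.85×10⁻⁶ / 0.709 = 1.248×10⁻⁵ mol.
Fraction absorbed: 1 − 10^(−1.47) = 0.9661.
Incident photons needed: 1.248×10⁻⁵ / 0.9661 = 1.292×10⁻⁵ mol.
Photon energy: hc/λ = 5.758×10⁻¹⁹ J; per mole, 3.467×10⁵ J mol⁻¹.
Energy required: 1.292×10⁻⁵ × 3.467×10⁵ = 4.5 J.

4.5 J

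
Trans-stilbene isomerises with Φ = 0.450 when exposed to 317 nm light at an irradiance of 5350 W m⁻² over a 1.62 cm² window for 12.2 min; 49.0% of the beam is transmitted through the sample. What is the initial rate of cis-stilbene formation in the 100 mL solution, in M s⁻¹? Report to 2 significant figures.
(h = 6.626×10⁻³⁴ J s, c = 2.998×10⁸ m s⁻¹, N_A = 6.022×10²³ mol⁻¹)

5.3×10⁻⁶ M s⁻¹

Photon energy at 317 nm: hc/λ = (6.626×10⁻³⁴)(2.998×10⁸)/(317×10⁻⁹) = 6.266×10⁻¹⁹ J.
Energy delivered: (5350 W m⁻²)(1.62×10⁻⁴ m²)(732 s) = 634.4 J.
Photons incident: 634.4 / 6.266×10⁻¹⁹ = 1.012×10²¹, i.e. 1.012×10²¹/6.022×10²³ = 0.001681 mol.
Fraction absorbed: 1 − 49.0/100 = 0.5100.
Photons absorbed: 0.5100 × 0.001681 = 8.573×10⁻⁴ mol.
Product formed: 0.450 × 8.573×10⁻⁴ = 3.858×10⁻⁴ mol.
Rate: 3.858×10⁻⁴ mol / (732 s × 0.1 L) = 5.3×10⁻⁶ M s⁻¹.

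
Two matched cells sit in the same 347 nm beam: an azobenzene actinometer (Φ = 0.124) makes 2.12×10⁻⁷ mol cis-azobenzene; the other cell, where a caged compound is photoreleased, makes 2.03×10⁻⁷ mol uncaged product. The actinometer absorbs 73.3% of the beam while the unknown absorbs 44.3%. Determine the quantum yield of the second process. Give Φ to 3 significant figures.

Φ = 0.196

Photons absorbed by the actinometer: 2.12×10⁻⁷ / 0.124 = 1.710×10⁻⁶ mol.
Incident flux: 1.710×10⁻⁶ / 0.733 = 2.333×10⁻⁶ einstein.
Absorbed by unknown: 0.443 × 2.333×10⁻⁶ = 1.034×10⁻⁶ mol.
Φ(unknown) = 2.03×10⁻⁷ / 1.034×10⁻⁶ = 0.196.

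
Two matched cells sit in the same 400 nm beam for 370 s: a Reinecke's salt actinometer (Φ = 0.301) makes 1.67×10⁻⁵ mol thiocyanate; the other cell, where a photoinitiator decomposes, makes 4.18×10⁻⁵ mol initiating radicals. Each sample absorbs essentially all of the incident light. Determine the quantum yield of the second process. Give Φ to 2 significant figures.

Φ = 0.75

Photons absorbed by the actinometer: 1.67×10⁻⁵ / 0.301 = 5.548×10⁻⁵ mol.
Φ(unknown) = 4.18×10⁻⁵ / 5.548×10⁻⁵ = 0.75.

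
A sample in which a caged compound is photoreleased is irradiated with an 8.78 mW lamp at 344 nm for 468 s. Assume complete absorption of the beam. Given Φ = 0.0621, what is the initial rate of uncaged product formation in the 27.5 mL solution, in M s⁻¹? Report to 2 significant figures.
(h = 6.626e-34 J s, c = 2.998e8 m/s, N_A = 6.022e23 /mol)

5.7e-8 M s⁻¹

Photon energy at 344 nm: hc/λ = (6.626e-34)(2.998e8)/(344e-9) = 5.775e-19 J.
Energy delivered: (8.78 mW)(468 s) = 4.109 J.
Photons incident: 4.109 / 5.775e-19 = 7.115e18, i.e. 7.115e18/6.022e23 = 1.182e-5 mol.
Product formed: 0.0621 × 1.182e-5 = 7.340e-7 mol.
Rate: 7.340e-7 mol / (468 s × 0.0275 L) = 5.7e-8 M s⁻¹.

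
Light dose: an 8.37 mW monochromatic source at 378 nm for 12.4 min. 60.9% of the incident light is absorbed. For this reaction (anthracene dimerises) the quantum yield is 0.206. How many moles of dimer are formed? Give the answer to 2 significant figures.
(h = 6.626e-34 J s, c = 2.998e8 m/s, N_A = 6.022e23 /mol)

2.5e-6 mol

Photon energy at 378 nm: hc/λ = (6.626e-34)(2.998e8)/(378e-9) = 5.255e-19 J.
Energy delivered: (8.37 mW)(744 s) = 6.227 J.
Photons incident: 6.227 / 5.255e-19 = 1.185e19, i.e. 1.185e19/6.022e23 = 1.968e-5 mol.
Photons absorbed: 0.609 × 1.968e-5 = 1.199e-5 mol.
Product: Φ × n_abs = 0.206 × 1.199e-5 = 2.470e-6 mol.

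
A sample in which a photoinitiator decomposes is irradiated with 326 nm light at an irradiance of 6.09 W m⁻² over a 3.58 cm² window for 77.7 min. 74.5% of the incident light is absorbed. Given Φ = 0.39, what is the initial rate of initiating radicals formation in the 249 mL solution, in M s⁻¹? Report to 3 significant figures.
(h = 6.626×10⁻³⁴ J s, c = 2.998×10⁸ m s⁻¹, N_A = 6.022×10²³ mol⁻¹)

Photon energy at 326 nm: hc/λ = (6.626×10⁻³⁴)(2.998×10⁸)/(326×10⁻⁹) = 6.093×10⁻¹⁹ J.
Energy delivered: (6.09 W m⁻²)(3.58×10⁻⁴ m²)(4662 s) = 10.16 J.
Photons incident: 10.16 / 6.093×10⁻¹⁹ = 1.667×10¹⁹, i.e. 1.667×10¹⁹/6.022×10²³ = 2.768×10⁻⁵ mol.
Photons absorbed: 0.745 × 2.768×10⁻⁵ = 2.062×10⁻⁵ mol.
Product formed: 0.39 × 2.062×10⁻⁵ = 8.042×10⁻⁶ mol.
Rate: 8.042×10⁻⁶ mol / (4662 s × 0.249 L) = 6.93×10⁻⁹ M s⁻¹.

6.93×10⁻⁹ M s⁻¹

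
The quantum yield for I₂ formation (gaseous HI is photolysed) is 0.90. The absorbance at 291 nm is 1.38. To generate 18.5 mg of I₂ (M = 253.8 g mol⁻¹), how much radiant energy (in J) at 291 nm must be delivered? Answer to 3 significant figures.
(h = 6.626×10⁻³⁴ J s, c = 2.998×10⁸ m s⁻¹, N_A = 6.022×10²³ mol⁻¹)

34.7 J

Product: 18.5 mg / 253.8 g mol⁻¹ = 7.289×10⁻⁵ mol.
Photons that must be absorbed: 7.289×10⁻⁵ / 0.90 = 8.099×10⁻⁵ mol.
Fraction absorbed: 1 − 10^(−1.38) = 0.9583.
Incident photons needed: 8.099×10⁻⁵ / 0.9583 = 8.451×10⁻⁵ mol.
Photon energy: hc/λ = 6.826×10⁻¹⁹ J; per mole, 4.111×10⁵ J mol⁻¹.
Energy required: 8.451×10⁻⁵ × 4.111×10⁵ = 34.7 J.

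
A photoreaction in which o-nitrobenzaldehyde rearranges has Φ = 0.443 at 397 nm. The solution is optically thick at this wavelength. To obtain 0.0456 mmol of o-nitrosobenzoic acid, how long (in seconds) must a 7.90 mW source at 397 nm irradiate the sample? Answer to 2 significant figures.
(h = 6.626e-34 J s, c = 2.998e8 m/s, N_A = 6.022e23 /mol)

Product: 0.0456 mmol = 4.56e-5 mol.
Photons that must be absorbed: 4.56e-5 / 0.443 = 1.029e-4 mol.
Photon energy: hc/λ = 5.004e-19 J; per mole, 3.013e5 J mol⁻¹.
Energy required: 1.029e-4 × 3.013e5 = 31.00 J.
Time: 31.00 J / 0.0079 W = 3900 s.

t ≈ 3900 s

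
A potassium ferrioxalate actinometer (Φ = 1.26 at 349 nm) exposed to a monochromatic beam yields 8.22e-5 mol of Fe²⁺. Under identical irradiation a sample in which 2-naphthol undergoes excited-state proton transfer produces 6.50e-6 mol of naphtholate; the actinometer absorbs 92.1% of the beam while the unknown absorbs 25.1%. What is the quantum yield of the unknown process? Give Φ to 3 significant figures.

Photons absorbed by the actinometer: 8.22e-5 / 1.26 = 6.524e-5 mol.
Incident flux: 6.524e-5 / 0.921 = 7.084e-5 einstein.
Absorbed by unknown: 0.251 × 7.084e-5 = 1.778e-5 mol.
Φ(unknown) = 6.50e-6 / 1.778e-5 = 0.366.

Φ = 0.366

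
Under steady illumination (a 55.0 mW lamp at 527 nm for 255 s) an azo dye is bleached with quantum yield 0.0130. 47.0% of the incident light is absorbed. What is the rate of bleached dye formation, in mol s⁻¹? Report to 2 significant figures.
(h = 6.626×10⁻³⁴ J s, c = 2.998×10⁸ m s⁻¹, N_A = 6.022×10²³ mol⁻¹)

Photon energy at 527 nm: hc/λ = (6.626×10⁻³⁴)(2.998×10⁸)/(527×10⁻⁹) = 3.769×10⁻¹⁹ J.
Energy delivered: (55.0 mW)(255 s) = 14.03 J.
Photons incident: 14.03 / 3.769×10⁻¹⁹ = 3.722×10¹⁹, i.e. 3.722×10¹⁹/6.022×10²³ = 6.181×10⁻⁵ mol.
Photons absorbed: 0.470 × 6.181×10⁻⁵ = 2.905×10⁻⁵ mol.
Product formed: 0.0130 × 2.905×10⁻⁵ = 3.777×10⁻⁷ mol.
Rate: 3.777×10⁻⁷ / 255 s = 1.5×10⁻⁹ mol s⁻¹.

1.5×10⁻⁹ mol s⁻¹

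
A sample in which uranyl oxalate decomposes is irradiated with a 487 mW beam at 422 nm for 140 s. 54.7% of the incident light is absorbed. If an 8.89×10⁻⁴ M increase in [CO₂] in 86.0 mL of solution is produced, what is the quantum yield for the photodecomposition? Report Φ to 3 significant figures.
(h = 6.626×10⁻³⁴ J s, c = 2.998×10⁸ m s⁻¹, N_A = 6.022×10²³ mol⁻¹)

Product: (8.89×10⁻⁴ M)(0.086 L) = 7.645×10⁻⁵ mol.
Photon energy at 422 nm: hc/λ = (6.626×10⁻³⁴)(2.998×10⁸)/(422×10⁻⁹) = 4.707×10⁻¹⁹ J.
Energy delivered: (487 mW)(140 s) = 68.18 J.
Photons incident: 68.18 / 4.707×10⁻¹⁹ = 1.448×10²⁰, i.e. 1.448×10²⁰/6.022×10²³ = 2.405×10⁻⁴ mol.
Photons absorbed: 0.547 × 2.405×10⁻⁴ = 1.316×10⁻⁴ mol.
Φ = 7.645×10⁻⁵ mol / 1.316×10⁻⁴ mol photons = 0.581.

Φ = 0.581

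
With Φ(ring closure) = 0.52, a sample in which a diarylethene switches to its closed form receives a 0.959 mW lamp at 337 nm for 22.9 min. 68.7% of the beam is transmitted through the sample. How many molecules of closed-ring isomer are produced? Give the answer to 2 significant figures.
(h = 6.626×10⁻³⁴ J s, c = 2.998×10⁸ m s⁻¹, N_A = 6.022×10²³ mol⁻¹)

Photon energy at 337 nm: hc/λ = (6.626×10⁻³⁴)(2.998×10⁸)/(337×10⁻⁹) = 5.895×10⁻¹⁹ J.
Energy delivered: (0.959 mW)(1374 s) = 1.318 J.
Photons incident: 1.318 / 5.895×10⁻¹⁹ = 2.236×10¹⁸, i.e. 2.236×10¹⁸/6.022×10²³ = 3.713×10⁻⁶ mol.
Fraction absorbed: 1 − 68.7/100 = 0.3130.
Photons absorbed: 0.3130 × 3.713×10⁻⁶ = 1.162×10⁻⁶ mol.
Product: Φ × n_abs = 0.52 × 1.162×10⁻⁶ = 6.042×10⁻⁷ mol.
As a count: 6.042×10⁻⁷ × 6.022×10²³ = 3.6×10¹⁷.

3.6×10¹⁷ molecules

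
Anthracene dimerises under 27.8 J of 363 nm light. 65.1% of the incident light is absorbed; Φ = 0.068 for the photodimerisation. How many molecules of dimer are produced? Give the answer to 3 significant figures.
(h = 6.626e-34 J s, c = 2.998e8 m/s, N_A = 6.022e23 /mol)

Photon energy at 363 nm: hc/λ = (6.626e-34)(2.998e8)/(363e-9) = 5.472e-19 J.
Photons incident: 27.8 / 5.472e-19 = 5.080e19, i.e. 5.080e19/6.022e23 = 8.436e-5 mol.
Photons absorbed: 0.651 × 8.436e-5 = 5.492e-5 mol.
Product: Φ × n_abs = 0.068 × 5.492e-5 = 3.735e-6 mol.
As a count: 3.735e-6 × 6.022e23 = 2.25e18.

2.25e18 molecules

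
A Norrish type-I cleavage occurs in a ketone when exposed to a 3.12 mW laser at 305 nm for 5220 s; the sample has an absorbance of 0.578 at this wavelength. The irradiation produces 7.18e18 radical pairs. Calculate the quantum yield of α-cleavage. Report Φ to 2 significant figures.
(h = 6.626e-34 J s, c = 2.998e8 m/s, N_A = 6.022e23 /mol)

Product: 7.18e18 / 6.022e23 = 1.192e-5 mol.
Photon energy at 305 nm: hc/λ = (6.626e-34)(2.998e8)/(305e-9) = 6.513e-19 J.
Energy delivered: (3.12 mW)(5220 s) = 16.29 J.
Photons incident: 16.29 / 6.513e-19 = 2.501e19, i.e. 2.501e19/6.022e23 = 4.153e-5 mol.
Fraction absorbed: 1 − 10^(−0.578) = 0.7358.
Photons absorbed: 0.7358 × 4.153e-5 = 3.056e-5 mol.
Φ = 1.192e-5 mol / 3.056e-5 mol photons = 0.39.

Φ = 0.39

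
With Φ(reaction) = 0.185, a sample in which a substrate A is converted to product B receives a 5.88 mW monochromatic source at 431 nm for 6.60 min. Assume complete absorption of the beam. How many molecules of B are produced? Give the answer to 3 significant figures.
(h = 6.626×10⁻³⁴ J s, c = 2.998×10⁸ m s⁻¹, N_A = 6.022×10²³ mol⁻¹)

Photon energy at 431 nm: hc/λ = (6.626×10⁻³⁴)(2.998×10⁸)/(431×10⁻⁹) = 4.609×10⁻¹⁹ J.
Energy delivered: (5.88 mW)(396 s) = 2.328 J.
Photons incident: 2.328 / 4.609×10⁻¹⁹ = 5.051×10¹⁸, i.e. 5.051×10¹⁸/6.022×10²³ = 8.388×10⁻⁶ mol.
Product: Φ × n_abs = 0.185 × 8.388×10⁻⁶ = 1.552×10⁻⁶ mol.
As a count: 1.552×10⁻⁶ × 6.022×10²³ = 9.35×10¹⁷.

9.35×10¹⁷ molecules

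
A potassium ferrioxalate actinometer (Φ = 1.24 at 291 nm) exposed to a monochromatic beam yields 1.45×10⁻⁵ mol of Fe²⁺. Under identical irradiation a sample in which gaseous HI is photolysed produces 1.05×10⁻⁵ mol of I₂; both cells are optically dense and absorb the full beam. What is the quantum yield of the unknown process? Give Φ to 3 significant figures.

Photons absorbed by the actinometer: 1.45×10⁻⁵ / 1.24 = 1.169×10⁻⁵ mol.
Φ(unknown) = 1.05×10⁻⁵ / 1.169×10⁻⁵ = 0.898.

Φ = 0.898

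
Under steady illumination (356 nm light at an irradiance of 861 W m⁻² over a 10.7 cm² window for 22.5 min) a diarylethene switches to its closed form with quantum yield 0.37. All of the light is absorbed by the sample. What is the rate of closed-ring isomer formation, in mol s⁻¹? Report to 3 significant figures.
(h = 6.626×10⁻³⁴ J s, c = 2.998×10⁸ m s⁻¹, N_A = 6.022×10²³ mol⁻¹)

Photon energy at 356 nm: hc/λ = (6.626×10⁻³⁴)(2.998×10⁸)/(356×10⁻⁹) = 5.580×10⁻¹⁹ J.
Energy delivered: (861 W m⁻²)(10.7×10⁻⁴ m²)(1350 s) = 1244 J.
Photons incident: 1244 / 5.580×10⁻¹⁹ = 2.229×10²¹, i.e. 2.229×10²¹/6.022×10²³ = 0.003701 mol.
Product formed: 0.37 × 0.003701 = 0.001369 mol.
Rate: 0.001369 / 1350 s = 1.01×10⁻⁶ mol s⁻¹.

1.01×10⁻⁶ mol s⁻¹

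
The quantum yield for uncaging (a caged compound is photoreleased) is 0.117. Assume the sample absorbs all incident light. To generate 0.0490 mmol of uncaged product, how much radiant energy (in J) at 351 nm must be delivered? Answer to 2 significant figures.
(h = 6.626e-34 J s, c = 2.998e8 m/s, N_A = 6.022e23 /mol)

140 J

Product: 0.0490 mmol = 4.90e-5 mol.
Photons that must be absorbed: 4.90e-5 / 0.117 = 4.188e-4 mol.
Photon energy: hc/λ = 5.659e-19 J; per mole, 3.408e5 J mol⁻¹.
Energy required: 4.188e-4 × 3.408e5 = 140 J.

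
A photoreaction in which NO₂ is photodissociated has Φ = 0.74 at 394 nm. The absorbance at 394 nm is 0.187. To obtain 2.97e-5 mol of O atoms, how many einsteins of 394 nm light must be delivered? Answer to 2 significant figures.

Photons that must be absorbed: 2.97e-5 / 0.74 = 4.014e-5 mol.
Fraction absorbed: 1 − 10^(−0.187) = 0.3499.
Incident photons needed: 4.014e-5 / 0.3499 = 1.147e-4 mol.

1.1e-4 einstein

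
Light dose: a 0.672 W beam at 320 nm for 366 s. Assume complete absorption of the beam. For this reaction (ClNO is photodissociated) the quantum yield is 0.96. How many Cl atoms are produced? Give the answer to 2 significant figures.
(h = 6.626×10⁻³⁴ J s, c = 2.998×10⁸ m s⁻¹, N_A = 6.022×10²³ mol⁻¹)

3.8×10²⁰ atoms

Photon energy at 320 nm: hc/λ = (6.626×10⁻³⁴)(2.998×10⁸)/(320×10⁻⁹) = 6.208×10⁻¹⁹ J.
Energy delivered: (0.672 W)(366 s) = 246.0 J.
Photons incident: 246.0 / 6.208×10⁻¹⁹ = 3.963×10²⁰, i.e. 3.963×10²⁰/6.022×10²³ = 6.581×10⁻⁴ mol.
Product: Φ × n_abs = 0.96 × 6.581×10⁻⁴ = 6.318×10⁻⁴ mol.
As a count: 6.318×10⁻⁴ × 6.022×10²³ = 3.8×10²⁰.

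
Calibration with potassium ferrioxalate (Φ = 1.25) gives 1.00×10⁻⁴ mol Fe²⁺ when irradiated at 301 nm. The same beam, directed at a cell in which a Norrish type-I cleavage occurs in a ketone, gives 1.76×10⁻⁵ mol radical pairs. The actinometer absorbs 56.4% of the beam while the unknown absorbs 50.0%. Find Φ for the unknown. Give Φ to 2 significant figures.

Photons absorbed by the actinometer: 1.00×10⁻⁴ / 1.25 = 8.000×10⁻⁵ mol.
Incident flux: 8.000×10⁻⁵ / 0.564 = 1.418×10⁻⁴ einstein.
Absorbed by unknown: 0.500 × 1.418×10⁻⁴ = 7.090×10⁻⁵ mol.
Φ(unknown) = 1.76×10⁻⁵ / 7.090×10⁻⁵ = 0.25.

Φ = 0.25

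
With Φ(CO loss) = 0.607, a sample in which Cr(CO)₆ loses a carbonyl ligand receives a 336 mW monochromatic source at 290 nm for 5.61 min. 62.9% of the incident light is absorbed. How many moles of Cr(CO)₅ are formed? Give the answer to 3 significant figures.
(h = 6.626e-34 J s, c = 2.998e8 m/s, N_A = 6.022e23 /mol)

1.05e-4 mol

Photon energy at 290 nm: hc/λ = (6.626e-34)(2.998e8)/(290e-9) = 6.850e-19 J.
Energy delivered: (336 mW)(336.6 s) = 113.1 J.
Photons incident: 113.1 / 6.850e-19 = 1.651e20, i.e. 1.651e20/6.022e23 = 2.742e-4 mol.
Photons absorbed: 0.629 × 2.742e-4 = 1.725e-4 mol.
Product: Φ × n_abs = 0.607 × 1.725e-4 = 1.047e-4 mol.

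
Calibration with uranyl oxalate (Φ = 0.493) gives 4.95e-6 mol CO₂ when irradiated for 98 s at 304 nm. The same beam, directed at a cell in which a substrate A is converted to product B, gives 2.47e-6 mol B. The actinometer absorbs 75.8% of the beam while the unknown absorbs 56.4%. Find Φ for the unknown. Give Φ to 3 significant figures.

Photons absorbed by the actinometer: 4.95e-6 / 0.493 = 1.004e-5 mol.
Incident flux: 1.004e-5 / 0.758 = 1.325e-5 einstein.
Absorbed by unknown: 0.564 × 1.325e-5 = 7.473e-6 mol.
Φ(unknown) = 2.47e-6 / 7.473e-6 = 0.331.

Φ = 0.331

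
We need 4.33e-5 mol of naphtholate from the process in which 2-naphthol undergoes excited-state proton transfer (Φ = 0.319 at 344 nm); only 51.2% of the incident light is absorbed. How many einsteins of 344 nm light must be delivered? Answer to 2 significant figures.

Photons that must be absorbed: 4.33e-5 / 0.319 = 1.357e-4 mol.
Incident photons needed: 1.357e-4 / 0.512 = 2.650e-4 mol.

2.7e-4 einstein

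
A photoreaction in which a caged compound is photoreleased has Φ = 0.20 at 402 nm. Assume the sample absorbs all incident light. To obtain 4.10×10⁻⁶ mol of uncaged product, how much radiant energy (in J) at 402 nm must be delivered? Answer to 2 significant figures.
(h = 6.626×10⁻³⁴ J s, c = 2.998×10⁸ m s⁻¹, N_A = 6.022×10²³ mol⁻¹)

6.1 J

Photons that must be absorbed: 4.10×10⁻⁶ / 0.20 = 2.050×10⁻⁵ mol.
Photon energy: hc/λ = 4.941×10⁻¹⁹ J; per mole, 2.975×10⁵ J mol⁻¹.
Energy required: 2.050×10⁻⁵ × 2.975×10⁵ = 6.1 J.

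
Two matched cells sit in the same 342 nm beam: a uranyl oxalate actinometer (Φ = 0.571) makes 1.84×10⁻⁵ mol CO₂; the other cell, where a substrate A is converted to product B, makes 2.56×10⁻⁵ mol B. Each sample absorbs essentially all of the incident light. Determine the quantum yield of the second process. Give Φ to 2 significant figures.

Photons absorbed by the actinometer: 1.84×10⁻⁵ / 0.571 = 3.222×10⁻⁵ mol.
Φ(unknown) = 2.56×10⁻⁵ / 3.222×10⁻⁵ = 0.79.

Φ = 0.79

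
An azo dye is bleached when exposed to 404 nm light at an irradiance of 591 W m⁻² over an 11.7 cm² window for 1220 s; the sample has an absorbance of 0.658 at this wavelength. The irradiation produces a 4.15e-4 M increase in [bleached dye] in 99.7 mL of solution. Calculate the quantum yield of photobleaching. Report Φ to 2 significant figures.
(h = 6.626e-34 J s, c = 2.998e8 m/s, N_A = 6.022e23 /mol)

Product: (4.15e-4 M)(0.0997 L) = 4.138e-5 mol.
Photon energy at 404 nm: hc/λ = (6.626e-34)(2.998e8)/(404e-9) = 4.917e-19 J.
Energy delivered: (591 W m⁻²)(11.7e-4 m²)(1220 s) = 843.6 J.
Photons incident: 843.6 / 4.917e-19 = 1.716e21, i.e. 1.716e21/6.022e23 = 0.002850 mol.
Fraction absorbed: 1 − 10^(−0.658) = 0.7802.
Photons absorbed: 0.7802 × 0.002850 = 0.002224 mol.
Φ = 4.138e-5 mol / 0.002224 mol photons = 0.019.

Φ = 0.019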